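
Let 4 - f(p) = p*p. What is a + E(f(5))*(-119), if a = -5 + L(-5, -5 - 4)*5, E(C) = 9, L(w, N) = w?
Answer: -1101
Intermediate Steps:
f(p) = 4 - p² (f(p) = 4 - p*p = 4 - p²)
a = -30 (a = -5 - 5*5 = -5 - 25 = -30)
a + E(f(5))*(-119) = -30 + 9*(-119) = -30 - 1071 = -1101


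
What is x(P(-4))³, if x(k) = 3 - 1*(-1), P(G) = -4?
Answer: 64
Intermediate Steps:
x(k) = 4 (x(k) = 3 + 1 = 4)
x(P(-4))³ = 4³ = 64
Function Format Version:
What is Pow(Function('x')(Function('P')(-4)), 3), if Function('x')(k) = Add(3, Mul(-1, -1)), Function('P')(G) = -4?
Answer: 64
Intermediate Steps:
Function('x')(k) = 4 (Function('x')(k) = Add(3, 1) = 4)
Pow(Function('x')(Function('P')(-4)), 3) = Pow(4, 3) = 64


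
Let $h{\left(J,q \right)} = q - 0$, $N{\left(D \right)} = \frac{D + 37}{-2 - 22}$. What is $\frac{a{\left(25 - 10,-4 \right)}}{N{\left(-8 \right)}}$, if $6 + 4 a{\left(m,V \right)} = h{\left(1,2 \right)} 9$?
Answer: $- \frac{72}{29} \approx -2.4828$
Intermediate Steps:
$N{\left(D \right)} = - \frac{37}{24} - \frac{D}{24}$ ($N{\left(D \right)} = \frac{37 + D}{-24} = \left(37 + D\right) \left(- \frac{1}{24}\right) = - \frac{37}{24} - \frac{D}{24}$)
$h{\left(J,q \right)} = q$ ($h{\left(J,q \right)} = q + 0 = q$)
$a{\left(m,V \right)} = 3$ ($a{\left(m,V \right)} = - \frac{3}{2} + \frac{2 \cdot 9}{4} = - \frac{3}{2} + \frac{1}{4} \cdot 18 = - \frac{3}{2} + \frac{9}{2} = 3$)
$\frac{a{\left(25 - 10,-4 \right)}}{N{\left(-8 \right)}} = \frac{3}{- \frac{37}{24} - - \frac{1}{3}} = \frac{3}{- \frac{37}{24} + \frac{1}{3}} = \frac{3}{- \frac{29}{24}} = 3 \left(- \frac{24}{29}\right) = - \frac{72}{29}$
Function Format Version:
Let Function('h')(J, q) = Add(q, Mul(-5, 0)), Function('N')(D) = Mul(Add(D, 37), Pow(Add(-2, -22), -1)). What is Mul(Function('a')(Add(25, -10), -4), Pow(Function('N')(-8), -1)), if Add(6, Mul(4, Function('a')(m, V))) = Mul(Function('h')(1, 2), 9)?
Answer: Rational(-72, 29) ≈ -2.4828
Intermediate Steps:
Function('N')(D) = Add(Rational(-37, 24), Mul(Rational(-1, 24), D)) (Function('N')(D) = Mul(Add(37, D), Pow(-24, -1)) = Mul(Add(37, D), Rational(-1, 24)) = Add(Rational(-37, 24), Mul(Rational(-1, 24), D)))
Function('h')(J, q) = q (Function('h')(J, q) = Add(q, 0) = q)
Function('a')(m, V) = 3 (Function('a')(m, V) = Add(Rational(-3, 2), Mul(Rational(1, 4), Mul(2, 9))) = Add(Rational(-3, 2), Mul(Rational(1, 4), 18)) = Add(Rational(-3, 2), Rational(9, 2)) = 3)
Mul(Function('a')(Add(25, -10), -4), Pow(Function('N')(-8), -1)) = Mul(3, Pow(Add(Rational(-37, 24), Mul(Rational(-1, 24), -8)), -1)) = Mul(3, Pow(Add(Rational(-37, 24), Rational(1, 3)), -1)) = Mul(3, Pow(Rational(-29, 24), -1)) = Mul(3, Rational(-24, 29)) = Rational(-72, 29)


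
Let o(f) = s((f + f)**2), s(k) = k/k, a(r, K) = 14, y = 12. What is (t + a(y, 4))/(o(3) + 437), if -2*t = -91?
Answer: 119/876 ≈ 0.13584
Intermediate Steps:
t = 91/2 (t = -1/2*(-91) = 91/2 ≈ 45.500)
s(k) = 1
o(f) = 1
(t + a(y, 4))/(o(3) + 437) = (91/2 + 14)/(1 + 437) = (119/2)/438 = (119/2)*(1/438) = 119/876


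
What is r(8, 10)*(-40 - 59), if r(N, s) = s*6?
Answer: -5940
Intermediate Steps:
r(N, s) = 6*s
r(8, 10)*(-40 - 59) = (6*10)*(-40 - 59) = 60*(-99) = -5940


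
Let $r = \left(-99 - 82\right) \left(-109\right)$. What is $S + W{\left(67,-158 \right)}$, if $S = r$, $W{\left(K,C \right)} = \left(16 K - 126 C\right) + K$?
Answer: $40776$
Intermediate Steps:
$W{\left(K,C \right)} = - 126 C + 17 K$ ($W{\left(K,C \right)} = \left(- 126 C + 16 K\right) + K = - 126 C + 17 K$)
$r = 19729$ ($r = \left(-181\right) \left(-109\right) = 19729$)
$S = 19729$
$S + W{\left(67,-158 \right)} = 19729 + \left(\left(-126\right) \left(-158\right) + 17 \cdot 67\right) = 19729 + \left(19908 + 1139\right) = 19729 + 21047 = 40776$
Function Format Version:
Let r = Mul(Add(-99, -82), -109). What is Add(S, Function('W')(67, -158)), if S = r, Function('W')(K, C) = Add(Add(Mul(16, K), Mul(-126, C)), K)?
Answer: 40776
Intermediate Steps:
Function('W')(K, C) = Add(Mul(-126, C), Mul(17, K)) (Function('W')(K, C) = Add(Add(Mul(-126, C), Mul(16, K)), K) = Add(Mul(-126, C), Mul(17, K)))
r = 19729 (r = Mul(-181, -109) = 19729)
S = 19729
Add(S, Function('W')(67, -158)) = Add(19729, Add(Mul(-126, -158), Mul(17, 67))) = Add(19729, Add(19908, 1139)) = Add(19729, 21047) = 40776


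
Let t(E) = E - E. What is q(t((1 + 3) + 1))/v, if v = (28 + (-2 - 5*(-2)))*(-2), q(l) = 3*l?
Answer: 0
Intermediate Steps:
t(E) = 0
v = -72 (v = (28 + (-2 + 10))*(-2) = (28 + 8)*(-2) = 36*(-2) = -72)
q(t((1 + 3) + 1))/v = (3*0)/(-72) = 0*(-1/72) = 0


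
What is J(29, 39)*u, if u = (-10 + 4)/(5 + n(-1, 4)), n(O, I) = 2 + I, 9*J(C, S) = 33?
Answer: -2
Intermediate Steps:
J(C, S) = 11/3 (J(C, S) = (⅑)*33 = 11/3)
u = -6/11 (u = (-10 + 4)/(5 + (2 + 4)) = -6/(5 + 6) = -6/11 ≈ -0.54545)
J(29, 39)*u = (11/3)*(-6/11) = -2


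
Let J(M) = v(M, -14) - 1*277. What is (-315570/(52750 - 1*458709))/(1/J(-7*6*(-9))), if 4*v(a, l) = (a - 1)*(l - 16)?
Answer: -979687065/405959 ≈ -2413.3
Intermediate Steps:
v(a, l) = (-1 + a)*(-16 + l)/4 (v(a, l) = ((a - 1)*(l - 16))/4 = ((-1 + a)*(-16 + l))/4 = (-1 + a)*(-16 + l)/4)
J(M) = -539/2 - 15*M/2 (J(M) = (4 - 4*M - 1/4*(-14) + (1/4)*M*(-14)) - 1*277 = (4 - 4*M + 7/2 - 7*M/2) - 277 = (15/2 - 15*M/2) - 277 = -539/2 - 15*M/2)
(-315570/(52750 - 1*458709))/(1/J(-7*6*(-9))) = (-315570/(52750 - 1*458709))/(1/(-539/2 - 15*(-7*6)*(-9)/2)) = (-315570/(52750 - 458709))/(1/(-539/2 - (-315)*(-9))) = (-315570/(-405959))/(1/(-539/2 - 15/2*378)) = (-315570*(-1/405959))/(1/(-539/2 - 2835)) = 315570/(405959*(1/(-6209/2))) = 315570/(405959*(-2/6209)) = (315570/405959)*(-6209/2) = -979687065/405959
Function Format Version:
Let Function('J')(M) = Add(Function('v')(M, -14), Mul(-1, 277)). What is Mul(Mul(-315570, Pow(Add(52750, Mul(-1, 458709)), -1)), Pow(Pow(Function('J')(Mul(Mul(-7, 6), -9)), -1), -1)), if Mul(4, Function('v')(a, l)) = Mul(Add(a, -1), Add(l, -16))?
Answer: Rational(-979687065, 405959) ≈ -2413.3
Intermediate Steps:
Function('v')(a, l) = Mul(Rational(1, 4), Add(-1, a), Add(-16, l)) (Function('v')(a, l) = Mul(Rational(1, 4), Mul(Add(a, -1), Add(l, -16))) = Mul(Rational(1, 4), Mul(Add(-1, a), Add(-16, l))) = Mul(Rational(1, 4), Add(-1, a), Add(-16, l)))
Function('J')(M) = Add(Rational(-539, 2), Mul(Rational(-15, 2), M)) (Function('J')(M) = Add(Add(4, Mul(-4, M), Mul(Rational(-1, 4), -14), Mul(Rational(1, 4), M, -14)), Mul(-1, 277)) = Add(Add(4, Mul(-4, M), Rational(7, 2), Mul(Rational(-7, 2), M)), -277) = Add(Add(Rational(15, 2), Mul(Rational(-15, 2), M)), -277) = Add(Rational(-539, 2), Mul(Rational(-15, 2), M)))
Mul(Mul(-315570, Pow(Add(52750, Mul(-1, 458709)), -1)), Pow(Pow(Function('J')(Mul(Mul(-7, 6), -9)), -1), -1)) = Mul(Mul(-315570, Pow(Add(52750, Mul(-1, 458709)), -1)), Pow(Pow(Add(Rational(-539, 2), Mul(Rational(-15, 2), Mul(Mul(-7, 6), -9))), -1), -1)) = Mul(Mul(-315570, Pow(Add(52750, -458709), -1)), Pow(Pow(Add(Rational(-539, 2), Mul(Rational(-15, 2), Mul(-42, -9))), -1), -1)) = Mul(Mul(-315570, Pow(-405959, -1)), Pow(Pow(Add(Rational(-539, 2), Mul(Rational(-15, 2), 378)), -1), -1)) = Mul(Mul(-315570, Rational(-1, 405959)), Pow(Pow(Add(Rational(-539, 2), -2835), -1), -1)) = Mul(Rational(315570, 405959), Pow(Pow(Rational(-6209, 2), -1), -1)) = Mul(Rational(315570, 405959), Pow(Rational(-2, 6209), -1)) = Mul(Rational(315570, 405959), Rational(-6209, 2)) = Rational(-979687065, 405959)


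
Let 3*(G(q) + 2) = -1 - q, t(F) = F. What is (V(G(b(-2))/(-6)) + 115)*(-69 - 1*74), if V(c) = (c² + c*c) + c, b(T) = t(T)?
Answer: -1337050/81 ≈ -16507.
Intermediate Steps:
b(T) = T
G(q) = -7/3 - q/3 (G(q) = -2 + (-1 - q)/3 = -2 + (-⅓ - q/3) = -7/3 - q/3)
V(c) = c + 2*c² (V(c) = (c² + c²) + c = 2*c² + c = c + 2*c²)
(V(G(b(-2))/(-6)) + 115)*(-69 - 1*74) = (((-7/3 - ⅓*(-2))/(-6))*(1 + 2*((-7/3 - ⅓*(-2))/(-6))) + 115)*(-69 - 1*74) = (((-7/3 + ⅔)*(-⅙))*(1 + 2*((-7/3 + ⅔)*(-⅙))) + 115)*(-69 - 74) = ((-5/3*(-⅙))*(1 + 2*(-5/3*(-⅙))) + 115)*(-143) = (5*(1 + 2*(5/18))/18 + 115)*(-143) = (5*(1 + 5/9)/18 + 115)*(-143) = ((5/18)*(14/9) + 115)*(-143) = (35/81 + 115)*(-143) = (9350/81)*(-143) = -1337050/81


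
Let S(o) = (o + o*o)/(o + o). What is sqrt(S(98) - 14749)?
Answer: I*sqrt(58798)/2 ≈ 121.24*I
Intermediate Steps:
S(o) = (o + o**2)/(2*o) (S(o) = (o + o**2)/((2*o)) = (o + o**2)*(1/(2*o)) = (o + o**2)/(2*o))
sqrt(S(98) - 14749) = sqrt((1/2 + (1/2)*98) - 14749) = sqrt((1/2 + 49) - 14749) = sqrt(99/2 - 14749) = sqrt(-29399/2) = I*sqrt(58798)/2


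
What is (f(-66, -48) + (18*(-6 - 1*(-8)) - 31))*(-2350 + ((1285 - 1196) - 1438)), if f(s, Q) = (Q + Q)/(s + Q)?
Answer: -410589/19 ≈ -21610.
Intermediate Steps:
f(s, Q) = 2*Q/(Q + s) (f(s, Q) = (2*Q)/(Q + s) = 2*Q/(Q + s))
(f(-66, -48) + (18*(-6 - 1*(-8)) - 31))*(-2350 + ((1285 - 1196) - 1438)) = (2*(-48)/(-48 - 66) + (18*(-6 - 1*(-8)) - 31))*(-2350 + ((1285 - 1196) - 1438)) = (2*(-48)/(-114) + (18*(-6 + 8) - 31))*(-2350 + (89 - 1438)) = (2*(-48)*(-1/114) + (18*2 - 31))*(-2350 - 1349) = (16/19 + (36 - 31))*(-3699) = (16/19 + 5)*(-3699) = (111/19)*(-3699) = -410589/19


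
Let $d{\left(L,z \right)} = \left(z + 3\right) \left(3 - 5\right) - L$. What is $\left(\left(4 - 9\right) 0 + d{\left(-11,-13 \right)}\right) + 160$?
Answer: $191$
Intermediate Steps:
$d{\left(L,z \right)} = -6 - L - 2 z$ ($d{\left(L,z \right)} = \left(3 + z\right) \left(-2\right) - L = \left(-6 - 2 z\right) - L = -6 - L - 2 z$)
$\left(\left(4 - 9\right) 0 + d{\left(-11,-13 \right)}\right) + 160 = \left(\left(4 - 9\right) 0 - -31\right) + 160 = \left(\left(-5\right) 0 + \left(-6 + 11 + 26\right)\right) + 160 = \left(0 + 31\right) + 160 = 31 + 160 = 191$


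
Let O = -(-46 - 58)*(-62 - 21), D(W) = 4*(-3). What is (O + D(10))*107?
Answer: -924908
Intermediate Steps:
D(W) = -12
O = -8632 (O = -(-104)*(-83) = -1*8632 = -8632)
(O + D(10))*107 = (-8632 - 12)*107 = -8644*107 = -924908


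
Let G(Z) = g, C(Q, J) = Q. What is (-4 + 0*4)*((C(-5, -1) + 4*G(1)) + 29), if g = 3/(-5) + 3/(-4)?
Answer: -372/5 ≈ -74.400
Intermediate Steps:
g = -27/20 (g = 3*(-1/5) + 3*(-1/4) = -3/5 - 3/4 = -27/20 ≈ -1.3500)
G(Z) = -27/20
(-4 + 0*4)*((C(-5, -1) + 4*G(1)) + 29) = (-4 + 0*4)*((-5 + 4*(-27/20)) + 29) = (-4 + 0)*((-5 - 27/5) + 29) = -4*(-52/5 + 29) = -4*93/5 = -372/5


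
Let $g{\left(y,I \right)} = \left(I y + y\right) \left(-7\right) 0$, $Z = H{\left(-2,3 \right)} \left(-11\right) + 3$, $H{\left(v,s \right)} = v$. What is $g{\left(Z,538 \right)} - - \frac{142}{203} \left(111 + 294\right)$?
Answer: $\frac{57510}{203} \approx 283.3$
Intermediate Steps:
$Z = 25$ ($Z = \left(-2\right) \left(-11\right) + 3 = 22 + 3 = 25$)
$g{\left(y,I \right)} = 0$ ($g{\left(y,I \right)} = \left(y + I y\right) \left(-7\right) 0 = \left(- 7 y - 7 I y\right) 0 = 0$)
$g{\left(Z,538 \right)} - - \frac{142}{203} \left(111 + 294\right) = 0 - - \frac{142}{203} \left(111 + 294\right) = 0 - \left(-142\right) \frac{1}{203} \cdot 405 = 0 - \left(- \frac{142}{203}\right) 405 = 0 - - \frac{57510}{203} = 0 + \frac{57510}{203} = \frac{57510}{203}$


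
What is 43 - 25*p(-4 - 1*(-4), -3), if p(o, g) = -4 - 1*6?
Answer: 293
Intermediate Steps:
p(o, g) = -10 (p(o, g) = -4 - 6 = -10)
43 - 25*p(-4 - 1*(-4), -3) = 43 - 25*(-10) = 43 + 250 = 293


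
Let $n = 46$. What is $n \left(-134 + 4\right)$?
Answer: $-5980$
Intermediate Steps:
$n \left(-134 + 4\right) = 46 \left(-134 + 4\right) = 46 \left(-130\right) = -5980$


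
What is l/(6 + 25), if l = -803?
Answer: -803/31 ≈ -25.903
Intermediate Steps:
l/(6 + 25) = -803/(6 + 25) = -803/31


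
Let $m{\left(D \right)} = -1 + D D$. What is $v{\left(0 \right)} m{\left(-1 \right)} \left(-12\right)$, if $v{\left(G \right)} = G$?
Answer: $0$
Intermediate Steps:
$m{\left(D \right)} = -1 + D^{2}$
$v{\left(0 \right)} m{\left(-1 \right)} \left(-12\right) = 0 \left(-1 + \left(-1\right)^{2}\right) \left(-12\right) = 0 \left(-1 + 1\right) \left(-12\right) = 0 \cdot 0 \left(-12\right) = 0 \left(-12\right) = 0$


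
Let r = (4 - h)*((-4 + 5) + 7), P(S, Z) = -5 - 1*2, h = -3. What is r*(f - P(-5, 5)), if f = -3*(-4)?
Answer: 1064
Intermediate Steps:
f = 12
P(S, Z) = -7 (P(S, Z) = -5 - 2 = -7)
r = 56 (r = (4 - 1*(-3))*((-4 + 5) + 7) = (4 + 3)*(1 + 7) = 7*8 = 56)
r*(f - P(-5, 5)) = 56*(12 - 1*(-7)) = 56*(12 + 7) = 56*19 = 1064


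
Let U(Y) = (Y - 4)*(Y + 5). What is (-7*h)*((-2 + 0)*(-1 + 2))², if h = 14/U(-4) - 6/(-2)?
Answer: -35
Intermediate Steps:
U(Y) = (-4 + Y)*(5 + Y)
h = 5/4 (h = 14/(-20 - 4 + (-4)²) - 6/(-2) = 14/(-20 - 4 + 16) - 6*(-½) = 14/(-8) + 3 = 14*(-⅛) + 3 = -7/4 + 3 = 5/4 ≈ 1.2500)
(-7*h)*((-2 + 0)*(-1 + 2))² = (-7*5/4)*((-2 + 0)*(-1 + 2))² = -35*(-2*1)²/4 = -35/4*(-2)² = -35/4*4 = -35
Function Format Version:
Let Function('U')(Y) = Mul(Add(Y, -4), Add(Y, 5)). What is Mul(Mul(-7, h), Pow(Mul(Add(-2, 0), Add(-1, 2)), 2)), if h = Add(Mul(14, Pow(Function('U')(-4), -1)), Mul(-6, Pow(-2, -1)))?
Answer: -35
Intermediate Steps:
Function('U')(Y) = Mul(Add(-4, Y), Add(5, Y))
h = Rational(5, 4) (h = Add(Mul(14, Pow(Add(-20, -4, Pow(-4, 2)), -1)), Mul(-6, Pow(-2, -1))) = Add(Mul(14, Pow(Add(-20, -4, 16), -1)), Mul(-6, Rational(-1, 2))) = Add(Mul(14, Pow(-8, -1)), 3) = Add(Mul(14, Rational(-1, 8)), 3) = Add(Rational(-7, 4), 3) = Rational(5, 4) ≈ 1.2500)
Mul(Mul(-7, h), Pow(Mul(Add(-2, 0), Add(-1, 2)), 2)) = Mul(Mul(-7, Rational(5, 4)), Pow(Mul(Add(-2, 0), Add(-1, 2)), 2)) = Mul(Rational(-35, 4), Pow(Mul(-2, 1), 2)) = Mul(Rational(-35, 4), Pow(-2, 2)) = Mul(Rational(-35, 4), 4) = -35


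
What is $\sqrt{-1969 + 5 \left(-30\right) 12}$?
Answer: $i \sqrt{3769} \approx 61.392 i$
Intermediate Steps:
$\sqrt{-1969 + 5 \left(-30\right) 12} = \sqrt{-1969 - 1800} = \sqrt{-3769} = i \sqrt{3769}$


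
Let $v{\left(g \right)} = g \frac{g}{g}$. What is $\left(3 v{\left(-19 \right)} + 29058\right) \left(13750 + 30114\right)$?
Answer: $1272099864$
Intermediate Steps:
$v{\left(g \right)} = g$ ($v{\left(g \right)} = g 1 = g$)
$\left(3 v{\left(-19 \right)} + 29058\right) \left(13750 + 30114\right) = \left(3 \left(-19\right) + 29058\right) \left(13750 + 30114\right) = \left(-57 + 29058\right) 43864 = 29001 \cdot 43864 = 1272099864$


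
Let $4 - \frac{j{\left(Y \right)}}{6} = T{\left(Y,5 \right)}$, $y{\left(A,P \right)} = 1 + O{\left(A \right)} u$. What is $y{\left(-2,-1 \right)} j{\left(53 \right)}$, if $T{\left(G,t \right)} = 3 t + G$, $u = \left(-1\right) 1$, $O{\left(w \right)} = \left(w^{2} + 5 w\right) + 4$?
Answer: $-1152$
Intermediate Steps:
$O{\left(w \right)} = 4 + w^{2} + 5 w$
$u = -1$
$y{\left(A,P \right)} = -3 - A^{2} - 5 A$ ($y{\left(A,P \right)} = 1 + \left(4 + A^{2} + 5 A\right) \left(-1\right) = 1 - \left(4 + A^{2} + 5 A\right) = -3 - A^{2} - 5 A$)
$T{\left(G,t \right)} = G + 3 t$
$j{\left(Y \right)} = -66 - 6 Y$ ($j{\left(Y \right)} = 24 - 6 \left(Y + 3 \cdot 5\right) = 24 - 6 \left(Y + 15\right) = 24 - 6 \left(15 + Y\right) = 24 - \left(90 + 6 Y\right) = -66 - 6 Y$)
$y{\left(-2,-1 \right)} j{\left(53 \right)} = \left(-3 - \left(-2\right)^{2} - -10\right) \left(-66 - 318\right) = \left(-3 - 4 + 10\right) \left(-66 - 318\right) = \left(-3 - 4 + 10\right) \left(-384\right) = 3 \left(-384\right) = -1152$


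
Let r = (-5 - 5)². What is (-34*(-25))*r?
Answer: 85000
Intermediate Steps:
r = 100 (r = (-10)² = 100)
(-34*(-25))*r = -34*(-25)*100 = 850*100 = 85000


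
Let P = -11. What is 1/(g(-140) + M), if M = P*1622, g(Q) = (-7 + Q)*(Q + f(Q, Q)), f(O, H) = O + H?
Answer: 1/43898 ≈ 2.2780e-5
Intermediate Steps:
f(O, H) = H + O
g(Q) = 3*Q*(-7 + Q) (g(Q) = (-7 + Q)*(Q + (Q + Q)) = (-7 + Q)*(Q + 2*Q) = (-7 + Q)*(3*Q) = 3*Q*(-7 + Q))
M = -17842 (M = -11*1622 = -17842)
1/(g(-140) + M) = 1/(3*(-140)*(-7 - 140) - 17842) = 1/(3*(-140)*(-147) - 17842) = 1/(61740 - 17842) = 1/43898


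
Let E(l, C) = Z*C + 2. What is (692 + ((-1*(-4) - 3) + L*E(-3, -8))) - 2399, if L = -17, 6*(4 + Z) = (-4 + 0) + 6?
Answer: -6716/3 ≈ -2238.7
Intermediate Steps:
Z = -11/3 (Z = -4 + ((-4 + 0) + 6)/6 = -4 + (-4 + 6)/6 = -4 + (1/6)*2 = -4 + 1/3 = -11/3 ≈ -3.6667)
E(l, C) = 2 - 11*C/3 (E(l, C) = -11*C/3 + 2 = 2 - 11*C/3)
(692 + ((-1*(-4) - 3) + L*E(-3, -8))) - 2399 = (692 + ((-1*(-4) - 3) - 17*(2 - 11/3*(-8)))) - 2399 = (692 + ((4 - 3) - 17*(2 + 88/3))) - 2399 = (692 + (1 - 17*94/3)) - 2399 = (692 + (1 - 1598/3)) - 2399 = (692 - 1595/3) - 2399 = 481/3 - 2399 = -6716/3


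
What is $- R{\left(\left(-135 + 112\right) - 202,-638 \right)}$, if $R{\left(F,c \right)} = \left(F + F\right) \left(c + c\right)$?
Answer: $-574200$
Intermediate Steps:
$R{\left(F,c \right)} = 4 F c$ ($R{\left(F,c \right)} = 2 F 2 c = 4 F c$)
$- R{\left(\left(-135 + 112\right) - 202,-638 \right)} = - 4 \left(\left(-135 + 112\right) - 202\right) \left(-638\right) = - 4 \left(-23 - 202\right) \left(-638\right) = - 4 \left(-225\right) \left(-638\right) = \left(-1\right) 574200 = -574200$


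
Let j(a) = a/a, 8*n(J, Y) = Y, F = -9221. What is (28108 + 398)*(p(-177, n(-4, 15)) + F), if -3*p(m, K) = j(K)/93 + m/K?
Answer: -121809976808/465 ≈ -2.6196e+8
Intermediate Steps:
n(J, Y) = Y/8
j(a) = 1
p(m, K) = -1/279 - m/(3*K) (p(m, K) = -(1/93 + m/K)/3 = -1/279 - m/(3*K))
(28108 + 398)*(p(-177, n(-4, 15)) + F) = (28108 + 398)*((-15/8 - 93*(-177))/(279*(((⅛)*15))) - 9221) = 28506*((-1*15/8 + 16461)/(279*(15/8)) - 9221) = 28506*((1/279)*(8/15)*(-15/8 + 16461) - 9221) = 28506*((1/279)*(8/15)*(131673/8) - 9221) = 28506*(43891/1395 - 9221) = 28506*(-12819404/1395) = -121809976808/465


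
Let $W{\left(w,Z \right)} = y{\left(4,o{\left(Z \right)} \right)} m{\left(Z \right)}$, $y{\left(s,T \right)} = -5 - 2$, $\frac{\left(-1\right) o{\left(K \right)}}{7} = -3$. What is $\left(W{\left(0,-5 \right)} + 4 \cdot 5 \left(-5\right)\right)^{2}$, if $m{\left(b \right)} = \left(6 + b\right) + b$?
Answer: $5184$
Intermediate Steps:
$m{\left(b \right)} = 6 + 2 b$
$o{\left(K \right)} = 21$ ($o{\left(K \right)} = \left(-7\right) \left(-3\right) = 21$)
$y{\left(s,T \right)} = -7$
$W{\left(w,Z \right)} = -42 - 14 Z$ ($W{\left(w,Z \right)} = - 7 \left(6 + 2 Z\right) = -42 - 14 Z$)
$\left(W{\left(0,-5 \right)} + 4 \cdot 5 \left(-5\right)\right)^{2} = \left(\left(-42 - -70\right) + 4 \cdot 5 \left(-5\right)\right)^{2} = \left(\left(-42 + 70\right) + 20 \left(-5\right)\right)^{2} = \left(28 - 100\right)^{2} = \left(-72\right)^{2} = 5184$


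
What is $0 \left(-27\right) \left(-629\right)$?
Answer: $0$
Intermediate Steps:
$0 \left(-27\right) \left(-629\right) = 0 \left(-629\right) = 0$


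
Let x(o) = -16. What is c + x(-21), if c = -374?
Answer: -390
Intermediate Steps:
c + x(-21) = -374 - 16 = -390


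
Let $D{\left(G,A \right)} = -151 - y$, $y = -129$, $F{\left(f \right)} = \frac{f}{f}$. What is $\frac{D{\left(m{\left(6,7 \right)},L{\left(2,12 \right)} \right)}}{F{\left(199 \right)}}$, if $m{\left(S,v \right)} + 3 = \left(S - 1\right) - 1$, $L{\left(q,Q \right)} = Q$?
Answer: $-22$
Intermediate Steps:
$F{\left(f \right)} = 1$
$m{\left(S,v \right)} = -5 + S$ ($m{\left(S,v \right)} = -3 + \left(\left(S - 1\right) - 1\right) = -3 + \left(\left(-1 + S\right) - 1\right) = -3 + \left(-2 + S\right) = -5 + S$)
$D{\left(G,A \right)} = -22$ ($D{\left(G,A \right)} = -151 - -129 = -151 + 129 = -22$)
$\frac{D{\left(m{\left(6,7 \right)},L{\left(2,12 \right)} \right)}}{F{\left(199 \right)}} = - \frac{22}{1} = \left(-22\right) 1 = -22$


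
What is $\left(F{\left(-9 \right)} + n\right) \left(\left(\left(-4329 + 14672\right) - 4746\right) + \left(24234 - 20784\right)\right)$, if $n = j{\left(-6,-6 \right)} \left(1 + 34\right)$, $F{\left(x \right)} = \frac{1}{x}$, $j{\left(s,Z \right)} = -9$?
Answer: $- \frac{25657292}{9} \approx -2.8508 \cdot 10^{6}$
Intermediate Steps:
$n = -315$ ($n = - 9 \left(1 + 34\right) = \left(-9\right) 35 = -315$)
$\left(F{\left(-9 \right)} + n\right) \left(\left(\left(-4329 + 14672\right) - 4746\right) + \left(24234 - 20784\right)\right) = \left(\frac{1}{-9} - 315\right) \left(\left(\left(-4329 + 14672\right) - 4746\right) + \left(24234 - 20784\right)\right) = \left(- \frac{1}{9} - 315\right) \left(\left(10343 - 4746\right) + \left(24234 - 20784\right)\right) = - \frac{2836 \left(5597 + 3450\right)}{9} = \left(- \frac{2836}{9}\right) 9047 = - \frac{25657292}{9}$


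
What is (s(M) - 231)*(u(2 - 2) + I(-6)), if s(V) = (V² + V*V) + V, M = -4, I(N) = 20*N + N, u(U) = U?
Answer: 25578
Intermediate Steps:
I(N) = 21*N
s(V) = V + 2*V² (s(V) = (V² + V²) + V = 2*V² + V = V + 2*V²)
(s(M) - 231)*(u(2 - 2) + I(-6)) = (-4*(1 + 2*(-4)) - 231)*((2 - 2) + 21*(-6)) = (-4*(1 - 8) - 231)*(0 - 126) = (-4*(-7) - 231)*(-126) = (28 - 231)*(-126) = -203*(-126) = 25578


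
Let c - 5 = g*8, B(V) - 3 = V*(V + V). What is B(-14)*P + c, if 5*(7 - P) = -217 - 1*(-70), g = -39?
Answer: 14071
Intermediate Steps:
P = 182/5 (P = 7 - (-217 - 1*(-70))/5 = 7 - (-217 + 70)/5 = 7 - ⅕*(-147) = 7 + 147/5 = 182/5 ≈ 36.400)
B(V) = 3 + 2*V² (B(V) = 3 + V*(V + V) = 3 + V*(2*V) = 3 + 2*V²)
c = -307 (c = 5 - 39*8 = 5 - 312 = -307)
B(-14)*P + c = (3 + 2*(-14)²)*(182/5) - 307 = (3 + 2*196)*(182/5) - 307 = (3 + 392)*(182/5) - 307 = 395*(182/5) - 307 = 14378 - 307 = 14071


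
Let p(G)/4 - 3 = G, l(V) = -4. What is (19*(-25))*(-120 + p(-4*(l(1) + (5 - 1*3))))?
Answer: 36100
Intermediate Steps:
p(G) = 12 + 4*G
(19*(-25))*(-120 + p(-4*(l(1) + (5 - 1*3)))) = (19*(-25))*(-120 + (12 + 4*(-4*(-4 + (5 - 1*3))))) = -475*(-120 + (12 + 4*(-4*(-4 + (5 - 3))))) = -475*(-120 + (12 + 4*(-4*(-4 + 2)))) = -475*(-120 + (12 + 4*(-4*(-2)))) = -475*(-120 + (12 + 4*8)) = -475*(-120 + (12 + 32)) = -475*(-120 + 44) = -475*(-76) = 36100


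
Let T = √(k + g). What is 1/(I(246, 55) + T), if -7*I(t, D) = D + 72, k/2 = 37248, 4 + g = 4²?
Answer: 889/3634763 + 98*√18627/3634763 ≈ 0.0039244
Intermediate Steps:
g = 12 (g = -4 + 4² = -4 + 16 = 12)
k = 74496 (k = 2*37248 = 74496)
I(t, D) = -72/7 - D/7 (I(t, D) = -(D + 72)/7 = -(72 + D)/7 = -72/7 - D/7)
T = 2*√18627 (T = √(74496 + 12) = √74508 = 2*√18627 ≈ 272.96)
1/(I(246, 55) + T) = 1/((-72/7 - ⅐*55) + 2*√18627) = 1/((-72/7 - 55/7) + 2*√18627) = 1/(-127/7 + 2*√18627)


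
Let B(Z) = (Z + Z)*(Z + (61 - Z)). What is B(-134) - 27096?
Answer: -43444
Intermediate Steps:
B(Z) = 122*Z (B(Z) = (2*Z)*61 = 122*Z)
B(-134) - 27096 = 122*(-134) - 27096 = -16348 - 27096 = -43444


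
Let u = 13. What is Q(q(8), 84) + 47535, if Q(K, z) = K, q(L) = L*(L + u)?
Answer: 47703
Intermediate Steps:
q(L) = L*(13 + L) (q(L) = L*(L + 13) = L*(13 + L))
Q(q(8), 84) + 47535 = 8*(13 + 8) + 47535 = 8*21 + 47535 = 168 + 47535 = 47703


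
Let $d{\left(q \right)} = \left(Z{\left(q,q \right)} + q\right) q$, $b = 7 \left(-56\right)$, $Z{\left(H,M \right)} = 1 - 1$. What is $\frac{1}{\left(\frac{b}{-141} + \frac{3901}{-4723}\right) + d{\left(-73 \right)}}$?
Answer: $\frac{665943}{3550111622} \approx 0.00018758$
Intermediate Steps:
$Z{\left(H,M \right)} = 0$ ($Z{\left(H,M \right)} = 1 - 1 = 0$)
$b = -392$
$d{\left(q \right)} = q^{2}$ ($d{\left(q \right)} = \left(0 + q\right) q = q q = q^{2}$)
$\frac{1}{\left(\frac{b}{-141} + \frac{3901}{-4723}\right) + d{\left(-73 \right)}} = \frac{1}{\left(- \frac{392}{-141} + \frac{3901}{-4723}\right) + \left(-73\right)^{2}} = \frac{1}{\left(\left(-392\right) \left(- \frac{1}{141}\right) + 3901 \left(- \frac{1}{4723}\right)\right) + 5329} = \frac{1}{\left(\frac{392}{141} - \frac{3901}{4723}\right) + 5329} = \frac{1}{\frac{1301375}{665943} + 5329} = \frac{1}{\frac{3550111622}{665943}} = \frac{665943}{3550111622}$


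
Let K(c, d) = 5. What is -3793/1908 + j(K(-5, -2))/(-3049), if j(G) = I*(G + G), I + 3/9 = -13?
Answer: -11310457/5817492 ≈ -1.9442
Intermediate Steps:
I = -40/3 (I = -1/3 - 13 = -40/3 ≈ -13.333)
j(G) = -80*G/3 (j(G) = -40*(G + G)/3 = -80*G/3)
-3793/1908 + j(K(-5, -2))/(-3049) = -3793/1908 - 80/3*5/(-3049) = -3793*1/1908 - 400/3*(-1/3049) = -3793/1908 + 400/9147 = -11310457/5817492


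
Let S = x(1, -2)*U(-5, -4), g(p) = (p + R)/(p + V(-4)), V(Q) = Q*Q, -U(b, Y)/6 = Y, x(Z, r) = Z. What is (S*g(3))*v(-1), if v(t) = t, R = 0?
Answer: -72/19 ≈ -3.7895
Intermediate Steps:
U(b, Y) = -6*Y
V(Q) = Q²
g(p) = p/(16 + p) (g(p) = (p + 0)/(p + (-4)²) = p/(p + 16) = p/(16 + p))
S = 24 (S = 1*(-6*(-4)) = 1*24 = 24)
(S*g(3))*v(-1) = (24*(3/(16 + 3)))*(-1) = (24*(3/19))*(-1) = (72/19)*(-1) = -72/19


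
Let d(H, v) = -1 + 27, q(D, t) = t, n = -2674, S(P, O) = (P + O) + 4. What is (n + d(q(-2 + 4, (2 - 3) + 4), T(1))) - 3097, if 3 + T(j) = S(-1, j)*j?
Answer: -5745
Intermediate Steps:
S(P, O) = 4 + O + P (S(P, O) = (O + P) + 4 = 4 + O + P)
T(j) = -3 + j*(3 + j) (T(j) = -3 + (4 + j - 1)*j = -3 + (3 + j)*j = -3 + j*(3 + j))
d(H, v) = 26
(n + d(q(-2 + 4, (2 - 3) + 4), T(1))) - 3097 = (-2674 + 26) - 3097 = -2648 - 3097 = -5745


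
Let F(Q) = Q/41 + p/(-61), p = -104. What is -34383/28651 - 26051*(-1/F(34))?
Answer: 1866496470247/181590038 ≈ 10279.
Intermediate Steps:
F(Q) = 104/61 + Q/41 (F(Q) = Q/41 - 104/(-61) = Q*(1/41) - 104*(-1/61) = Q/41 + 104/61 = 104/61 + Q/41)
-34383/28651 - 26051*(-1/F(34)) = -34383/28651 - 26051*(-1/(104/61 + (1/41)*34)) = -34383*1/28651 - 26051*(-1/(104/61 + 34/41)) = -34383/28651 - 26051/((-1*6338/2501)) = -34383/28651 - 26051/(-6338/2501) = -34383/28651 - 26051*(-2501/6338) = -34383/28651 + 65153551/6338 = 1866496470247/181590038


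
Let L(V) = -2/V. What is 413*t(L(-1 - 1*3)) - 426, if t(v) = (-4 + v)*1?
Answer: -3743/2 ≈ -1871.5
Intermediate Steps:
t(v) = -4 + v
413*t(L(-1 - 1*3)) - 426 = 413*(-4 - 2/(-1 - 1*3)) - 426 = 413*(-4 - 2/(-1 - 3)) - 426 = 413*(-4 - 2/(-4)) - 426 = 413*(-4 - 2*(-¼)) - 426 = 413*(-4 + ½) - 426 = 413*(-7/2) - 426 = -2891/2 - 426 = -3743/2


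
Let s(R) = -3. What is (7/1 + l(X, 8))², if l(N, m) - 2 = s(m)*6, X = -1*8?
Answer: 81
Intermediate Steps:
X = -8
l(N, m) = -16 (l(N, m) = 2 - 3*6 = 2 - 18 = -16)
(7/1 + l(X, 8))² = (7/1 - 16)² = (7*1 - 16)² = (7 - 16)² = (-9)² = 81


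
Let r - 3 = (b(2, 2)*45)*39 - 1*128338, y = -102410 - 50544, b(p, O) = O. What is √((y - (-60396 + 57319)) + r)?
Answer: I*√274702 ≈ 524.12*I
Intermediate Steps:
y = -152954
r = -124825 (r = 3 + ((2*45)*39 - 1*128338) = 3 + (90*39 - 128338) = 3 + (3510 - 128338) = 3 - 124828 = -124825)
√((y - (-60396 + 57319)) + r) = √((-152954 - (-60396 + 57319)) - 124825) = √((-152954 - 1*(-3077)) - 124825) = √((-152954 + 3077) - 124825) = √(-149877 - 124825) = √(-274702) = I*√274702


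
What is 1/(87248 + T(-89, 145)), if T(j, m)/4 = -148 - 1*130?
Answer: 1/86136 ≈ 1.1610e-5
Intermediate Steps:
T(j, m) = -1112 (T(j, m) = 4*(-148 - 1*130) = 4*(-148 - 130) = 4*(-278) = -1112)
1/(87248 + T(-89, 145)) = 1/(87248 - 1112) = 1/86136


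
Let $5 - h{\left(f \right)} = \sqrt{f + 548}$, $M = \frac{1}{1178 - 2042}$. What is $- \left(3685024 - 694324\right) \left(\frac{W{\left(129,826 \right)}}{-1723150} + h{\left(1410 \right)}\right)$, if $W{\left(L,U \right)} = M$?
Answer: $- \frac{24736438587323}{1654224} + 2990700 \sqrt{1958} \approx 1.1738 \cdot 10^{8}$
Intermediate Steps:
$M = - \frac{1}{864}$ ($M = \frac{1}{-864} = - \frac{1}{864} \approx -0.0011574$)
$W{\left(L,U \right)} = - \frac{1}{864}$
$h{\left(f \right)} = 5 - \sqrt{548 + f}$ ($h{\left(f \right)} = 5 - \sqrt{f + 548} = 5 - \sqrt{548 + f}$)
$- \left(3685024 - 694324\right) \left(\frac{W{\left(129,826 \right)}}{-1723150} + h{\left(1410 \right)}\right) = - \left(3685024 - 694324\right) \left(- \frac{1}{864 \left(-1723150\right)} + \left(5 - \sqrt{548 + 1410}\right)\right) = - 2990700 \left(\left(- \frac{1}{864}\right) \left(- \frac{1}{1723150}\right) + \left(5 - \sqrt{1958}\right)\right) = - 2990700 \left(\frac{1}{1488801600} + \left(5 - \sqrt{1958}\right)\right) = - 2990700 \left(\frac{7444008001}{1488801600} - \sqrt{1958}\right) = - (\frac{24736438587323}{1654224} - 2990700 \sqrt{1958}) = - \frac{24736438587323}{1654224} + 2990700 \sqrt{1958}$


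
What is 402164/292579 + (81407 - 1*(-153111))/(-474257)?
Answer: 2492123474/2831788547 ≈ 0.88005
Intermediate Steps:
402164/292579 + (81407 - 1*(-153111))/(-474257) = 402164*(1/292579) + (81407 + 153111)*(-1/474257) = 57452/41797 + 234518*(-1/474257) = 57452/41797 - 234518/474257 = 2492123474/2831788547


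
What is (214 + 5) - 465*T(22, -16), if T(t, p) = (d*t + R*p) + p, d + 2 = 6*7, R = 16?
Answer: -282501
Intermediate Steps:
d = 40 (d = -2 + 6*7 = -2 + 42 = 40)
T(t, p) = 17*p + 40*t (T(t, p) = (40*t + 16*p) + p = (16*p + 40*t) + p = 17*p + 40*t)
(214 + 5) - 465*T(22, -16) = (214 + 5) - 465*(17*(-16) + 40*22) = 219 - 465*(-272 + 880) = 219 - 465*608 = 219 - 282720 = -282501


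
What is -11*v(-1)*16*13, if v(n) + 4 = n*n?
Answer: 6864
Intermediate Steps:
v(n) = -4 + n² (v(n) = -4 + n*n = -4 + n²)
-11*v(-1)*16*13 = -11*(-4 + (-1)²)*16*13 = -11*(-4 + 1)*16*13 = -11*(-3*16)*13 = -(-528)*13 = -11*(-624) = 6864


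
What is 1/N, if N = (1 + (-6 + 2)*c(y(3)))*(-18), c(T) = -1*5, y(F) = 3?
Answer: -1/378 ≈ -0.0026455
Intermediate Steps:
c(T) = -5
N = -378 (N = (1 + (-6 + 2)*(-5))*(-18) = (1 - 4*(-5))*(-18) = (1 + 20)*(-18) = 21*(-18) = -378)
1/N = 1/(-378) = -1/378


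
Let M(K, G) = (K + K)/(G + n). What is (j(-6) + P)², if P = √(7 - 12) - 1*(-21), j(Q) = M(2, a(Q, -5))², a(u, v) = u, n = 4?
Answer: (25 + I*√5)² ≈ 620.0 + 111.8*I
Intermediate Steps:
M(K, G) = 2*K/(4 + G) (M(K, G) = (K + K)/(G + 4) = (2*K)/(4 + G) = 2*K/(4 + G))
j(Q) = 16/(4 + Q)² (j(Q) = (2*2/(4 + Q))² = (4/(4 + Q))² = 16/(4 + Q)²)
P = 21 + I*√5 (P = √(-5) + 21 = I*√5 + 21 = 21 + I*√5 ≈ 21.0 + 2.2361*I)
(j(-6) + P)² = (16/(4 - 6)² + (21 + I*√5))² = (16/(-2)² + (21 + I*√5))² = (16*(¼) + (21 + I*√5))² = (4 + (21 + I*√5))² = (25 + I*√5)²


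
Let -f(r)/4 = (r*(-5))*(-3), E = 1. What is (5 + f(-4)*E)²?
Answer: 60025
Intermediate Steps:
f(r) = -60*r (f(r) = -4*r*(-5)*(-3) = -4*(-5*r)*(-3) = -60*r)
(5 + f(-4)*E)² = (5 - 60*(-4)*1)² = (5 + 240*1)² = (5 + 240)² = 245² = 60025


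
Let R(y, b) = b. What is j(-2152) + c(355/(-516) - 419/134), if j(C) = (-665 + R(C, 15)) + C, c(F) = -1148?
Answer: -3950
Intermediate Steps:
j(C) = -650 + C (j(C) = (-665 + 15) + C = -650 + C)
j(-2152) + c(355/(-516) - 419/134) = (-650 - 2152) - 1148 = -2802 - 1148 = -3950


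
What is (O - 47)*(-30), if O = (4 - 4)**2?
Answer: 1410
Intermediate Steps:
O = 0 (O = 0**2 = 0)
(O - 47)*(-30) = (0 - 47)*(-30) = -47*(-30) = 1410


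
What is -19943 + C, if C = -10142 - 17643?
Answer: -47728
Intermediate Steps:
C = -27785
-19943 + C = -19943 - 27785 = -47728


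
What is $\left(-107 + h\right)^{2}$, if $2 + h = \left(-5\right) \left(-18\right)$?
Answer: $361$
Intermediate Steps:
$h = 88$ ($h = -2 - -90 = -2 + 90 = 88$)
$\left(-107 + h\right)^{2} = \left(-107 + 88\right)^{2} = \left(-19\right)^{2} = 361$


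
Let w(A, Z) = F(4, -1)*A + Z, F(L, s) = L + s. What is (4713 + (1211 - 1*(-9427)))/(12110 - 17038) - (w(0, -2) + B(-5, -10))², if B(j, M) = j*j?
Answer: -374609/704 ≈ -532.12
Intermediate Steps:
B(j, M) = j²
w(A, Z) = Z + 3*A (w(A, Z) = (4 - 1)*A + Z = 3*A + Z = Z + 3*A)
(4713 + (1211 - 1*(-9427)))/(12110 - 17038) - (w(0, -2) + B(-5, -10))² = (4713 + (1211 - 1*(-9427)))/(12110 - 17038) - ((-2 + 3*0) + (-5)²)² = (4713 + (1211 + 9427))/(-4928) - ((-2 + 0) + 25)² = (4713 + 10638)*(-1/4928) - (-2 + 25)² = 15351*(-1/4928) - 1*23² = -2193/704 - 1*529 = -2193/704 - 529 = -374609/704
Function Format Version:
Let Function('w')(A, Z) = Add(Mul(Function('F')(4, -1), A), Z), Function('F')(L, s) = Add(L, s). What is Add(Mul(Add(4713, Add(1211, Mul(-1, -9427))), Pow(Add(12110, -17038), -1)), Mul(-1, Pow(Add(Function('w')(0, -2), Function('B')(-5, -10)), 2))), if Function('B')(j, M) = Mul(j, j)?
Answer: Rational(-374609, 704) ≈ -532.12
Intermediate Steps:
Function('B')(j, M) = Pow(j, 2)
Function('w')(A, Z) = Add(Z, Mul(3, A)) (Function('w')(A, Z) = Add(Mul(Add(4, -1), A), Z) = Add(Mul(3, A), Z) = Add(Z, Mul(3, A)))
Add(Mul(Add(4713, Add(1211, Mul(-1, -9427))), Pow(Add(12110, -17038), -1)), Mul(-1, Pow(Add(Function('w')(0, -2), Function('B')(-5, -10)), 2))) = Add(Mul(Add(4713, Add(1211, Mul(-1, -9427))), Pow(Add(12110, -17038), -1)), Mul(-1, Pow(Add(Add(-2, Mul(3, 0)), Pow(-5, 2)), 2))) = Add(Mul(Add(4713, Add(1211, 9427)), Pow(-4928, -1)), Mul(-1, Pow(Add(Add(-2, 0), 25), 2))) = Add(Mul(Add(4713, 10638), Rational(-1, 4928)), Mul(-1, Pow(Add(-2, 25), 2))) = Add(Mul(15351, Rational(-1, 4928)), Mul(-1, Pow(23, 2))) = Add(Rational(-2193, 704), Mul(-1, 529)) = Add(Rational(-2193, 704), -529) = Rational(-374609, 704)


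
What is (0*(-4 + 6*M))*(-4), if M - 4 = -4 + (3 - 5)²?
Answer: 0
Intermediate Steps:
M = 4 (M = 4 + (-4 + (3 - 5)²) = 4 + (-4 + (-2)²) = 4 + (-4 + 4) = 4 + 0 = 4)
(0*(-4 + 6*M))*(-4) = (0*(-4 + 6*4))*(-4) = (0*(-4 + 24))*(-4) = (0*20)*(-4) = 0*(-4) = 0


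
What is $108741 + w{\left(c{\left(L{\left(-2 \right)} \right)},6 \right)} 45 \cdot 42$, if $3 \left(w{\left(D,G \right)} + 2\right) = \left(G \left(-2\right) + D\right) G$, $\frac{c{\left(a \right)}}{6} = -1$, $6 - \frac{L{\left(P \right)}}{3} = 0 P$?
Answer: $36921$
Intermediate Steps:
$L{\left(P \right)} = 18$ ($L{\left(P \right)} = 18 - 3 \cdot 0 P = 18 - 0 = 18 + 0 = 18$)
$c{\left(a \right)} = -6$ ($c{\left(a \right)} = 6 \left(-1\right) = -6$)
$w{\left(D,G \right)} = -2 + \frac{G \left(D - 2 G\right)}{3}$ ($w{\left(D,G \right)} = -2 + \frac{\left(G \left(-2\right) + D\right) G}{3} = -2 + \frac{\left(- 2 G + D\right) G}{3} = -2 + \frac{\left(D - 2 G\right) G}{3} = -2 + \frac{G \left(D - 2 G\right)}{3}$)
$108741 + w{\left(c{\left(L{\left(-2 \right)} \right)},6 \right)} 45 \cdot 42 = 108741 + \left(-2 - \frac{2 \cdot 6^{2}}{3} + \frac{1}{3} \left(-6\right) 6\right) 45 \cdot 42 = 108741 + \left(-2 - 24 - 12\right) 45 \cdot 42 = 108741 + \left(-38\right) 45 \cdot 42 = 108741 - 71820 = 36921$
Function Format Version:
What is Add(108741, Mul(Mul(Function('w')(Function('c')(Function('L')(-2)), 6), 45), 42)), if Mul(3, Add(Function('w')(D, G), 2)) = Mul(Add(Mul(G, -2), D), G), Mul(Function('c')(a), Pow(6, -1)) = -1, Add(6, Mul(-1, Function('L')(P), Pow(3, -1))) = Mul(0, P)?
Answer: 36921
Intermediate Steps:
Function('L')(P) = 18 (Function('L')(P) = Add(18, Mul(-3, Mul(0, P))) = Add(18, Mul(-3, 0)) = Add(18, 0) = 18)
Function('c')(a) = -6 (Function('c')(a) = Mul(6, -1) = -6)
Function('w')(D, G) = Add(-2, Mul(Rational(1, 3), G, Add(D, Mul(-2, G)))) (Function('w')(D, G) = Add(-2, Mul(Rational(1, 3), Mul(Add(Mul(G, -2), D), G))) = Add(-2, Mul(Rational(1, 3), Mul(Add(Mul(-2, G), D), G))) = Add(-2, Mul(Rational(1, 3), Mul(Add(D, Mul(-2, G)), G))) = Add(-2, Mul(Rational(1, 3), Mul(G, Add(D, Mul(-2, G))))) = Add(-2, Mul(Rational(1, 3), G, Add(D, Mul(-2, G)))))
Add(108741, Mul(Mul(Function('w')(Function('c')(Function('L')(-2)), 6), 45), 42)) = Add(108741, Mul(Mul(Add(-2, Mul(Rational(-2, 3), Pow(6, 2)), Mul(Rational(1, 3), -6, 6)), 45), 42)) = Add(108741, Mul(Mul(Add(-2, Mul(Rational(-2, 3), 36), -12), 45), 42)) = Add(108741, Mul(Mul(Add(-2, -24, -12), 45), 42)) = Add(108741, Mul(Mul(-38, 45), 42)) = Add(108741, Mul(-1710, 42)) = Add(108741, -71820) = 36921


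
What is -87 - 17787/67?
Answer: -23616/67 ≈ -352.48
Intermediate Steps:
-87 - 17787/67 = -23616/67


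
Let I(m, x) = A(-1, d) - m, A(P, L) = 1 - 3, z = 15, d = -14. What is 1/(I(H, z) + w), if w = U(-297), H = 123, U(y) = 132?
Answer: ⅐ ≈ 0.14286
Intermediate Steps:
A(P, L) = -2
w = 132
I(m, x) = -2 - m
1/(I(H, z) + w) = 1/((-2 - 1*123) + 132) = 1/((-2 - 123) + 132) = 1/(-125 + 132) = 1/7 = ⅐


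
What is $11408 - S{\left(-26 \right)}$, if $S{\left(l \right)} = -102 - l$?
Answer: $11484$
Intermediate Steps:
$11408 - S{\left(-26 \right)} = 11408 - \left(-102 - -26\right) = 11408 - \left(-102 + 26\right) = 11408 - -76 = 11408 + 76 = 11484$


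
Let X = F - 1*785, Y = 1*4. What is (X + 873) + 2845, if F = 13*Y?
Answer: 2985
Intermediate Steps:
Y = 4
F = 52 (F = 13*4 = 52)
X = -733 (X = 52 - 1*785 = 52 - 785 = -733)
(X + 873) + 2845 = (-733 + 873) + 2845 = 140 + 2845 = 2985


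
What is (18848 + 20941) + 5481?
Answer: 45270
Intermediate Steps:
(18848 + 20941) + 5481 = 39789 + 5481 = 45270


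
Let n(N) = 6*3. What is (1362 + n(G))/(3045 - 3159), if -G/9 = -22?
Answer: -230/19 ≈ -12.105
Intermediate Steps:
G = 198 (G = -9*(-22) = 198)
n(N) = 18
(1362 + n(G))/(3045 - 3159) = (1362 + 18)/(3045 - 3159) = 1380/(-114) = 1380*(-1/114) = -230/19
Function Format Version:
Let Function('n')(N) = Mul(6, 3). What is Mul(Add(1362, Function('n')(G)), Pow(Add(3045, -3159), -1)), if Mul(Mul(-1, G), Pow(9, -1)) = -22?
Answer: Rational(-230, 19) ≈ -12.105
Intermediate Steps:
G = 198 (G = Mul(-9, -22) = 198)
Function('n')(N) = 18
Mul(Add(1362, Function('n')(G)), Pow(Add(3045, -3159), -1)) = Mul(Add(1362, 18), Pow(Add(3045, -3159), -1)) = Mul(1380, Pow(-114, -1)) = Mul(1380, Rational(-1, 114)) = Rational(-230, 19)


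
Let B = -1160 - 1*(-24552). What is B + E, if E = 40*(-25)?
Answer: 22392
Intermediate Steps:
B = 23392 (B = -1160 + 24552 = 23392)
E = -1000
B + E = 23392 - 1000 = 22392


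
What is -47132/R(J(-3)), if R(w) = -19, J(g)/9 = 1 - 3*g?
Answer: 47132/19 ≈ 2480.6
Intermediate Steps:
J(g) = 9 - 27*g (J(g) = 9*(1 - 3*g) = 9 - 27*g)
-47132/R(J(-3)) = -47132/(-19) = -47132*(-1/19) = 47132/19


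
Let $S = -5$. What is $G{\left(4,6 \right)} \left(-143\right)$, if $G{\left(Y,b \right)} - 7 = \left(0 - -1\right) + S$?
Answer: $-429$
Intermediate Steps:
$G{\left(Y,b \right)} = 3$ ($G{\left(Y,b \right)} = 7 + \left(\left(0 - -1\right) - 5\right) = 7 + \left(\left(0 + 1\right) - 5\right) = 7 + \left(1 - 5\right) = 7 - 4 = 3$)
$G{\left(4,6 \right)} \left(-143\right) = 3 \left(-143\right) = -429$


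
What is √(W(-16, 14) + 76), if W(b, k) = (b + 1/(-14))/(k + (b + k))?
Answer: √58534/28 ≈ 8.6406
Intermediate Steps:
W(b, k) = (-1/14 + b)/(b + 2*k) (W(b, k) = (b - 1/14)/(b + 2*k) = (-1/14 + b)/(b + 2*k))
√(W(-16, 14) + 76) = √((-1/14 - 16)/(-16 + 2*14) + 76) = √(-225/14/(-16 + 28) + 76) = √(-225/14/12 + 76) = √((1/12)*(-225/14) + 76) = √(-75/56 + 76) = √(4181/56) = √58534/28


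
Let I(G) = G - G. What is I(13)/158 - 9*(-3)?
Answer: 27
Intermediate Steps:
I(G) = 0
I(13)/158 - 9*(-3) = 0/158 - 9*(-3) = 0*(1/158) + 27 = 0 + 27 = 27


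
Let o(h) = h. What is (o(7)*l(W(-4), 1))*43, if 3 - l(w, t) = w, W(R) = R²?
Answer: -3913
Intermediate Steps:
l(w, t) = 3 - w
(o(7)*l(W(-4), 1))*43 = (7*(3 - 1*(-4)²))*43 = (7*(3 - 1*16))*43 = (7*(3 - 16))*43 = (7*(-13))*43 = -91*43 = -3913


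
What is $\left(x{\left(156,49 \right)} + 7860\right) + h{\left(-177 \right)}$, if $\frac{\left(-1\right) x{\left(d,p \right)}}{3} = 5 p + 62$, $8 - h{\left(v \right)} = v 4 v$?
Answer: $-118369$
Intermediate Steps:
$h{\left(v \right)} = 8 - 4 v^{2}$ ($h{\left(v \right)} = 8 - v 4 v = 8 - 4 v v = 8 - 4 v^{2}$)
$x{\left(d,p \right)} = -186 - 15 p$ ($x{\left(d,p \right)} = - 3 \left(5 p + 62\right) = - 3 \left(62 + 5 p\right) = -186 - 15 p$)
$\left(x{\left(156,49 \right)} + 7860\right) + h{\left(-177 \right)} = \left(\left(-186 - 735\right) + 7860\right) + \left(8 - 4 \left(-177\right)^{2}\right) = \left(\left(-186 - 735\right) + 7860\right) + \left(8 - 125316\right) = \left(-921 + 7860\right) + \left(8 - 125316\right) = 6939 - 125308 = -118369$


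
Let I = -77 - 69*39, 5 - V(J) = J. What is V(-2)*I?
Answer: -19376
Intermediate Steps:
V(J) = 5 - J
I = -2768 (I = -77 - 2691 = -2768)
V(-2)*I = (5 - 1*(-2))*(-2768) = (5 + 2)*(-2768) = 7*(-2768) = -19376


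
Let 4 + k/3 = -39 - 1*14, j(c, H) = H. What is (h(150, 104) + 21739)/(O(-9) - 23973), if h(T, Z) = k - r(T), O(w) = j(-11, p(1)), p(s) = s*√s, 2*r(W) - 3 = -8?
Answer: -43141/47944 ≈ -0.89982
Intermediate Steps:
r(W) = -5/2 (r(W) = 3/2 + (½)*(-8) = 3/2 - 4 = -5/2)
p(s) = s^(3/2)
k = -171 (k = -12 + 3*(-39 - 1*14) = -12 + 3*(-39 - 14) = -12 + 3*(-53) = -12 - 159 = -171)
O(w) = 1 (O(w) = 1^(3/2) = 1)
h(T, Z) = -337/2 (h(T, Z) = -171 - 1*(-5/2) = -171 + 5/2 = -337/2)
(h(150, 104) + 21739)/(O(-9) - 23973) = (-337/2 + 21739)/(1 - 23973) = (43141/2)/(-23972) = (43141/2)*(-1/23972) = -43141/47944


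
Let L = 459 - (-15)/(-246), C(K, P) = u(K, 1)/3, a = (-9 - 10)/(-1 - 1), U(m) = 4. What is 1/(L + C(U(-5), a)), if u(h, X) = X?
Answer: 246/112981 ≈ 0.0021774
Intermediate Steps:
a = 19/2 (a = -19/(-2) = -19*(-½) = 19/2 ≈ 9.5000)
C(K, P) = ⅓ (C(K, P) = 1/3 = 1*(⅓) = ⅓)
L = 37633/82 (L = 459 - (-15)*(-1)/246 = 459 - 1*5/82 = 459 - 5/82 = 37633/82 ≈ 458.94)
1/(L + C(U(-5), a)) = 1/(37633/82 + ⅓) = 1/(112981/246) = 246/112981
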